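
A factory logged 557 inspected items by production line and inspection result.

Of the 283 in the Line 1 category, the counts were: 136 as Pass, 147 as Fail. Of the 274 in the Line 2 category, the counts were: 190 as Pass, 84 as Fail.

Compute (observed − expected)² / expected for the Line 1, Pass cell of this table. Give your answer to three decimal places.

5.302

Row total (Line 1) = 283; column total (Pass) = 326; N = 557.
Expected count E = 283 × 326 / 557 = 165.6338.
Contribution = (O − E)²/E = (136 − 165.6338)² / 165.6338 = 5.302.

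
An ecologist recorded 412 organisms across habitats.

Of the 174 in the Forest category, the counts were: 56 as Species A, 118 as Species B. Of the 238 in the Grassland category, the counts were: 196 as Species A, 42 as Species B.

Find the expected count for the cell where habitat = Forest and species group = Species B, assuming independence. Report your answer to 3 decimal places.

Row total (Forest) = 174; column total (Species B) = 160; grand total N = 412.
Expected count = (row total × column total) / N = 174 × 160 / 412 = 67.573.

67.573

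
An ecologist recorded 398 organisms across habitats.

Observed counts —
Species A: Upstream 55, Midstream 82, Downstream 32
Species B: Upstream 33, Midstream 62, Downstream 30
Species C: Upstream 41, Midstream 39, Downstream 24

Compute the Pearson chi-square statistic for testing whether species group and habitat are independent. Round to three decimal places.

Row totals: 169, 125, 104. Column totals: 129, 183, 86. Grand total N = 398.
Expected counts (row total × column total / N):
  Species A, Upstream: 169×129/398 = 54.7764
  Species A, Midstream: 169×183/398 = 77.7060
  Species A, Downstream: 169×86/398 = 36.5176
  Species B, Upstream: 125×129/398 = 40.5151
  Species B, Midstream: 125×183/398 = 57.4749
  Species B, Downstream: 125×86/398 = 27.0101
  Species C, Upstream: 104×129/398 = 33.7085
  Species C, Midstream: 104×183/398 = 47.8191
  Species C, Downstream: 104×86/398 = 22.4724
Contributions (O − E)²/E:
  (55 − 54.7764)²/54.7764 = 0.0009
  (82 − 77.7060)²/77.7060 = 0.2373
  (32 − 36.5176)²/36.5176 = 0.5589
  (33 − 40.5151)²/40.5151 = 1.3940
  (62 − 57.4749)²/57.4749 = 0.3563
  (30 − 27.0101)²/27.0101 = 0.3310
  (41 − 33.7085)²/33.7085 = 1.5772
  (39 − 47.8191)²/47.8191 = 1.6265
  (24 − 22.4724)²/22.4724 = 0.1038
χ² = 0.0009 + 0.2373 + 0.5589 + 1.3940 + 0.3563 + 0.3310 + 1.5772 + 1.6265 + 0.1038 = 6.186

6.186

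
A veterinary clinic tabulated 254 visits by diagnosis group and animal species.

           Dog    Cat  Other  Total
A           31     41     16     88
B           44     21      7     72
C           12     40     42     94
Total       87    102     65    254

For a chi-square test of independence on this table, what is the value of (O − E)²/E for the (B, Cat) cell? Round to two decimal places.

2.17

Row total (B) = 72; column total (Cat) = 102; N = 254.
Expected count E = 72 × 102 / 254 = 28.9134.
Contribution = (O − E)²/E = (21 − 28.9134)² / 28.9134 = 2.17.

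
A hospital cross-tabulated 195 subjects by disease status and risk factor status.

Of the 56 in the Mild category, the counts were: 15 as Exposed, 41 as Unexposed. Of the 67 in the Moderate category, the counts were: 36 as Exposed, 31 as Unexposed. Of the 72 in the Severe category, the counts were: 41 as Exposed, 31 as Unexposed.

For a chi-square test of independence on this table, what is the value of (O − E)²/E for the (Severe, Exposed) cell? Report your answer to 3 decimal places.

1.455

Row total (Severe) = 72; column total (Exposed) = 92; N = 195.
Expected count E = 72 × 92 / 195 = 33.96923.
Contribution = (O − E)²/E = (41 − 33.96923)² / 33.96923 = 1.455.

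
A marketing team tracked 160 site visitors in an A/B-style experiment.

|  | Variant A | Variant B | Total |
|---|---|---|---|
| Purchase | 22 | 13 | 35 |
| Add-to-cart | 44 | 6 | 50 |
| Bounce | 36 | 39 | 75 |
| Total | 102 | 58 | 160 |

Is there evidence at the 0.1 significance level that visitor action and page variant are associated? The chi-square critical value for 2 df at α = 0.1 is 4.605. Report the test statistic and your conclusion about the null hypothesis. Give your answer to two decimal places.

20.79; reject H₀

Grand total N = 160.
Expected counts (row total × column total / N):
  Purchase, Variant A: 35×102/160 = 22.312
  Purchase, Variant B: 35×58/160 = 12.688
  Add-to-cart, Variant A: 50×102/160 = 31.875
  Add-to-cart, Variant B: 50×58/160 = 18.125
  Bounce, Variant A: 75×102/160 = 47.812
  Bounce, Variant B: 75×58/160 = 27.188
Contributions (O − E)²/E:
  (22 − 22.312)²/22.312 = 0.0044
  (13 − 12.688)²/12.688 = 0.0077
  (44 − 31.875)²/31.875 = 4.6123
  (6 − 18.125)²/18.125 = 8.1112
  (36 − 47.812)²/47.812 = 2.9182
  (39 − 27.188)²/27.188 = 5.1318
χ² = 0.0044 + 0.0077 + 4.6123 + 8.1112 + 2.9182 + 5.1318 = 20.79
df = (3−1)(2−1) = 2. Since 20.79 > 4.605, reject the null hypothesis of independence at α = 0.1.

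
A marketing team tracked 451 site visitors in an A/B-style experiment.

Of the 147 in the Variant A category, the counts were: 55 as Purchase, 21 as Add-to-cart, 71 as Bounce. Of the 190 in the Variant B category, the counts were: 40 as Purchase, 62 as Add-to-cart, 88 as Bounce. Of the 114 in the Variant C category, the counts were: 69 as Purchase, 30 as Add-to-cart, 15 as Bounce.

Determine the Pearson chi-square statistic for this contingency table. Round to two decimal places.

Row totals: 147, 190, 114. Column totals: 164, 113, 174. Grand total N = 451.
Expected counts (row total × column total / N):
  Variant A, Purchase: 147×164/451 = 53.455
  Variant A, Add-to-cart: 147×113/451 = 36.831
  Variant A, Bounce: 147×174/451 = 56.714
  Variant B, Purchase: 190×164/451 = 69.091
  Variant B, Add-to-cart: 190×113/451 = 47.605
  Variant B, Bounce: 190×174/451 = 73.304
  Variant C, Purchase: 114×164/451 = 41.455
  Variant C, Add-to-cart: 114×113/451 = 28.563
  Variant C, Bounce: 114×174/451 = 43.982
Contributions (O − E)²/E:
  (55 − 53.455)²/53.455 = 0.0447
  (21 − 36.831)²/36.831 = 6.8046
  (71 − 56.714)²/56.714 = 3.5986
  (40 − 69.091)²/69.091 = 12.2489
  (62 − 47.605)²/47.605 = 4.3528
  (88 − 73.304)²/73.304 = 2.9463
  (69 − 41.455)²/41.455 = 18.3024
  (30 − 28.563)²/28.563 = 0.0723
  (15 − 43.982)²/43.982 = 19.0977
χ² = 0.0447 + 6.8046 + 3.5986 + 12.2489 + 4.3528 + 2.9463 + 18.3024 + 0.0723 + 19.0977 = 67.47

67.47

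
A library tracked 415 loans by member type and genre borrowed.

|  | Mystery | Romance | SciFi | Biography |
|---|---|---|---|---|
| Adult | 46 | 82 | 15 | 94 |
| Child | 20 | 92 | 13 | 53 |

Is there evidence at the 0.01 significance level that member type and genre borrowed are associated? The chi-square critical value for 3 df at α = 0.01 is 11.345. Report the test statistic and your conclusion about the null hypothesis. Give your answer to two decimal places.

14.30; reject H₀

Row totals: 237, 178. Column totals: 66, 174, 28, 147. Grand total N = 415.
Expected counts (row total × column total / N):
  Adult, Mystery: 237×66/415 = 37.692
  Adult, Romance: 237×174/415 = 99.369
  Adult, SciFi: 237×28/415 = 15.990
  Adult, Biography: 237×147/415 = 83.949
  Child, Mystery: 178×66/415 = 28.308
  Child, Romance: 178×174/415 = 74.631
  Child, SciFi: 178×28/415 = 12.010
  Child, Biography: 178×147/415 = 63.051
Contributions (O − E)²/E:
  (46 − 37.692)²/37.692 = 1.8312
  (82 − 99.369)²/99.369 = 3.0360
  (15 − 15.990)²/15.990 = 0.0613
  (94 − 83.949)²/83.949 = 1.2034
  (20 − 28.308)²/28.308 = 2.4383
  (92 − 74.631)²/74.631 = 4.0423
  (13 − 12.010)²/12.010 = 0.0816
  (53 − 63.051)²/63.051 = 1.6022
χ² = 1.8312 + 3.0360 + 0.0613 + 1.2034 + 2.4383 + 4.0423 + 0.0816 + 1.6022 = 14.30
df = (2−1)(4−1) = 3. Since 14.30 > 11.345, reject the null hypothesis of independence at α = 0.01.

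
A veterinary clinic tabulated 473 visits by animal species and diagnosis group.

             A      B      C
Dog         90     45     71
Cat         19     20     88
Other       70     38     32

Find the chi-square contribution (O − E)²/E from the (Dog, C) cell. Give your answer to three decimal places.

Row total (Dog) = 206; column total (C) = 191; N = 473.
Expected count E = 206 × 191 / 473 = 83.18393.
Contribution = (O − E)²/E = (71 − 83.18393)² / 83.18393 = 1.785.

1.785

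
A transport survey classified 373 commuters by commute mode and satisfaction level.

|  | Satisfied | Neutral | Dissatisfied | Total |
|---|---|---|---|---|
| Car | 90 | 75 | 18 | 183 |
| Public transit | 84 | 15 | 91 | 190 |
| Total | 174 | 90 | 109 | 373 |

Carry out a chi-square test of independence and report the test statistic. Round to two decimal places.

89.00

Grand total N = 373.
Expected counts (row total × column total / N):
  Car, Satisfied: 183×174/373 = 85.367
  Car, Neutral: 183×90/373 = 44.155
  Car, Dissatisfied: 183×109/373 = 53.477
  Public transit, Satisfied: 190×174/373 = 88.633
  Public transit, Neutral: 190×90/373 = 45.845
  Public transit, Dissatisfied: 190×109/373 = 55.523
Contributions (O − E)²/E:
  (90 − 85.367)²/85.367 = 0.2514
  (75 − 44.155)²/44.155 = 21.5471
  (18 − 53.477)²/53.477 = 23.5357
  (84 − 88.633)²/88.633 = 0.2422
  (15 − 45.845)²/45.845 = 20.7528
  (91 − 55.523)²/55.523 = 22.6684
χ² = 0.2514 + 21.5471 + 23.5357 + 0.2422 + 20.7528 + 22.6684 = 89.00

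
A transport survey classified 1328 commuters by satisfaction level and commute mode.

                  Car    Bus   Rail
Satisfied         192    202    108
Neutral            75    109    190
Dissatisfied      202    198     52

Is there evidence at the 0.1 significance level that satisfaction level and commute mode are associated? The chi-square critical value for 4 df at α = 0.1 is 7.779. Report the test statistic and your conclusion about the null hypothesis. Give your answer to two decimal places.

Row totals: 502, 374, 452. Column totals: 469, 509, 350. Grand total N = 1328.
Expected counts (row total × column total / N):
  Satisfied, Car: 502×469/1328 = 177.288
  Satisfied, Bus: 502×509/1328 = 192.408
  Satisfied, Rail: 502×350/1328 = 132.304
  Neutral, Car: 374×469/1328 = 132.083
  Neutral, Bus: 374×509/1328 = 143.348
  Neutral, Rail: 374×350/1328 = 98.569
  Dissatisfied, Car: 452×469/1328 = 159.630
  Dissatisfied, Bus: 452×509/1328 = 173.244
  Dissatisfied, Rail: 452×350/1328 = 119.127
Contributions (O − E)²/E:
  (192 − 177.288)²/177.288 = 1.2209
  (202 − 192.408)²/192.408 = 0.4782
  (108 − 132.304)²/132.304 = 4.4646
  (75 − 132.083)²/132.083 = 24.6699
  (109 − 143.348)²/143.348 = 8.2302
  (190 − 98.569)²/98.569 = 84.8099
  (202 − 159.630)²/159.630 = 11.2461
  (198 − 173.244)²/173.244 = 3.5376
  (52 − 119.127)²/119.127 = 37.8255
χ² = 1.2209 + 0.4782 + 4.4646 + 24.6699 + 8.2302 + 84.8099 + 11.2461 + 3.5376 + 37.8255 = 176.48
df = (3−1)(3−1) = 4. Since 176.48 > 7.779, reject the null hypothesis of independence at α = 0.1.

176.48; reject H₀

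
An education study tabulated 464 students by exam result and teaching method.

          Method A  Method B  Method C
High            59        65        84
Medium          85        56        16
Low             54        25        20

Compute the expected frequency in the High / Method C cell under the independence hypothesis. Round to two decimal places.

Row total (High) = 208; column total (Method C) = 120; grand total N = 464.
Expected count = (row total × column total) / N = 208 × 120 / 464 = 53.79.

53.79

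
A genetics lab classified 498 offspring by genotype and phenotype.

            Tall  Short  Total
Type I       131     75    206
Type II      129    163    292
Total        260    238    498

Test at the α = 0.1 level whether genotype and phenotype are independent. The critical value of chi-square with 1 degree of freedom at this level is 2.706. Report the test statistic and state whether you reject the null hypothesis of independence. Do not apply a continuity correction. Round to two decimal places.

Grand total N = 498.
Expected counts (row total × column total / N):
  Type I, Tall: 206×260/498 = 107.550
  Type I, Short: 206×238/498 = 98.450
  Type II, Tall: 292×260/498 = 152.450
  Type II, Short: 292×238/498 = 139.550
Contributions (O − E)²/E:
  (131 − 107.550)²/107.550 = 5.1130
  (75 − 98.450)²/98.450 = 5.5856
  (129 − 152.450)²/152.450 = 3.6071
  (163 − 139.550)²/139.550 = 3.9405
χ² = 5.1130 + 5.5856 + 3.6071 + 3.9405 = 18.25
df = (2−1)(2−1) = 1. Since 18.25 > 2.706, reject the null hypothesis of independence at α = 0.1.

18.25; reject H₀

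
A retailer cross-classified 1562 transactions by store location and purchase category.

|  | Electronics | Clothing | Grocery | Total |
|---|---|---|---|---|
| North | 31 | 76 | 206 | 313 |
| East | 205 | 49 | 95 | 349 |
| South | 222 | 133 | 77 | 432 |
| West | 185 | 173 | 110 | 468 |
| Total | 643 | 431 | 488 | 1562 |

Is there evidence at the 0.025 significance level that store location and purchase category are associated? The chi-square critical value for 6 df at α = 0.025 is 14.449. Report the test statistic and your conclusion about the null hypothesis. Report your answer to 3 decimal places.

Grand total N = 1562.
Expected counts (row total × column total / N):
  North, Electronics: 313×643/1562 = 128.8470
  North, Clothing: 313×431/1562 = 86.3656
  North, Grocery: 313×488/1562 = 97.7875
  East, Electronics: 349×643/1562 = 143.6665
  East, Clothing: 349×431/1562 = 96.2990
  East, Grocery: 349×488/1562 = 109.0346
  South, Electronics: 432×643/1562 = 177.8335
  South, Clothing: 432×431/1562 = 119.2010
  South, Grocery: 432×488/1562 = 134.9654
  West, Electronics: 468×643/1562 = 192.6530
  West, Clothing: 468×431/1562 = 129.1344
  West, Grocery: 468×488/1562 = 146.2125
Contributions (O − E)²/E:
  (31 − 128.8470)²/128.8470 = 74.3055
  (76 − 86.3656)²/86.3656 = 1.2441
  (206 − 97.7875)²/97.7875 = 119.7489
  (205 − 143.6665)²/143.6665 = 26.1842
  (49 − 96.2990)²/96.2990 = 23.2318
  (95 − 109.0346)²/109.0346 = 1.8065
  (222 − 177.8335)²/177.8335 = 10.9691
  (133 − 119.2010)²/119.2010 = 1.5974
  (77 − 134.9654)²/134.9654 = 24.8952
  (185 − 192.6530)²/192.6530 = 0.3040
  (173 − 129.1344)²/129.1344 = 14.9007
  (110 − 146.2125)²/146.2125 = 8.9688
χ² = 74.3055 + 1.2441 + 119.7489 + 26.1842 + 23.2318 + 1.8065 + 10.9691 + 1.5974 + 24.8952 + 0.3040 + 14.9007 + 8.9688 = 308.156
df = (4−1)(3−1) = 6. Since 308.156 > 14.449, reject the null hypothesis of independence at α = 0.025.

308.156; reject H₀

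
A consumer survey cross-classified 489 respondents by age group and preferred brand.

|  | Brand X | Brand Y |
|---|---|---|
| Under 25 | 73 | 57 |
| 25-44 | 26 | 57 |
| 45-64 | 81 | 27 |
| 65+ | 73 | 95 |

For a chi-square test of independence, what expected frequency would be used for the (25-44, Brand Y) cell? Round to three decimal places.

Row total (25-44) = 83; column total (Brand Y) = 236; grand total N = 489.
Expected count = (row total × column total) / N = 83 × 236 / 489 = 40.057.

40.057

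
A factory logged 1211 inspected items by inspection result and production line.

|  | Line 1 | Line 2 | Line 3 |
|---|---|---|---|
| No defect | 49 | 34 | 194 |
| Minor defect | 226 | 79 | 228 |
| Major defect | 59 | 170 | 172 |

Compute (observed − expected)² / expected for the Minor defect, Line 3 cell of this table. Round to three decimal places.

4.277

Row total (Minor defect) = 533; column total (Line 3) = 594; N = 1211.
Expected count E = 533 × 594 / 1211 = 261.4385.
Contribution = (O − E)²/E = (228 − 261.4385)² / 261.4385 = 4.277.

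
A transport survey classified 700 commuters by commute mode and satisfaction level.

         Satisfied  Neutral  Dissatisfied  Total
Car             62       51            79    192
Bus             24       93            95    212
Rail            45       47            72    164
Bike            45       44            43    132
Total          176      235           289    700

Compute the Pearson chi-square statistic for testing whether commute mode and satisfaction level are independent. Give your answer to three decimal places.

Grand total N = 700.
Expected counts (row total × column total / N):
  Car, Satisfied: 192×176/700 = 48.2743
  Car, Neutral: 192×235/700 = 64.4571
  Car, Dissatisfied: 192×289/700 = 79.2686
  Bus, Satisfied: 212×176/700 = 53.3029
  Bus, Neutral: 212×235/700 = 71.1714
  Bus, Dissatisfied: 212×289/700 = 87.5257
  Rail, Satisfied: 164×176/700 = 41.2343
  Rail, Neutral: 164×235/700 = 55.0571
  Rail, Dissatisfied: 164×289/700 = 67.7086
  Bike, Satisfied: 132×176/700 = 33.1886
  Bike, Neutral: 132×235/700 = 44.3143
  Bike, Dissatisfied: 132×289/700 = 54.4971
Contributions (O − E)²/E:
  (62 − 48.2743)²/48.2743 = 3.9026
  (51 − 64.4571)²/64.4571 = 2.8095
  (79 − 79.2686)²/79.2686 = 0.0009
  (24 − 53.3029)²/53.3029 = 16.1091
  (93 − 71.1714)²/71.1714 = 6.6949
  (95 − 87.5257)²/87.5257 = 0.6383
  (45 − 41.2343)²/41.2343 = 0.3439
  (47 − 55.0571)²/55.0571 = 1.1791
  (72 − 67.7086)²/67.7086 = 0.2720
  (45 − 33.1886)²/33.1886 = 4.2035
  (44 − 44.3143)²/44.3143 = 0.0022
  (43 − 54.4971)²/54.4971 = 2.4255
χ² = 3.9026 + 2.8095 + 0.0009 + 16.1091 + 6.6949 + 0.6383 + 0.3439 + 1.1791 + 0.2720 + 4.2035 + 0.0022 + 2.4255 = 38.582

38.582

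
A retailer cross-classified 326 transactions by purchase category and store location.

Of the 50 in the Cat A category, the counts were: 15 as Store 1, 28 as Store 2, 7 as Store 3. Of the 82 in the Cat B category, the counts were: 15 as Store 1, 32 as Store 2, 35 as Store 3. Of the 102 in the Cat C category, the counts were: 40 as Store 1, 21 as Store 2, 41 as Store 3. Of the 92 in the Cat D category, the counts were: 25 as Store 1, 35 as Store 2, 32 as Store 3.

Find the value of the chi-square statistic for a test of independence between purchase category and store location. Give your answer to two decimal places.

28.13

Row totals: 50, 82, 102, 92. Column totals: 95, 116, 115. Grand total N = 326.
Expected counts (row total × column total / N):
  Cat A, Store 1: 50×95/326 = 14.5706
  Cat A, Store 2: 50×116/326 = 17.7914
  Cat A, Store 3: 50×115/326 = 17.6380
  Cat B, Store 1: 82×95/326 = 23.8957
  Cat B, Store 2: 82×116/326 = 29.1779
  Cat B, Store 3: 82×115/326 = 28.9264
  Cat C, Store 1: 102×95/326 = 29.7239
  Cat C, Store 2: 102×116/326 = 36.2945
  Cat C, Store 3: 102×115/326 = 35.9816
  Cat D, Store 1: 92×95/326 = 26.8098
  Cat D, Store 2: 92×116/326 = 32.7362
  Cat D, Store 3: 92×115/326 = 32.4540
Contributions (O − E)²/E:
  (15 − 14.5706)²/14.5706 = 0.0127
  (28 − 17.7914)²/17.7914 = 5.8576
  (7 − 17.6380)²/17.6380 = 6.4161
  (15 − 23.8957)²/23.8957 = 3.3116
  (32 − 29.1779)²/29.1779 = 0.2730
  (35 − 28.9264)²/28.9264 = 1.2753
  (40 − 29.7239)²/29.7239 = 3.5526
  (21 − 36.2945)²/36.2945 = 6.4451
  (41 − 35.9816)²/35.9816 = 0.6999
  (25 − 26.8098)²/26.8098 = 0.1222
  (35 − 32.7362)²/32.7362 = 0.1565
  (32 − 32.4540)²/32.4540 = 0.0064
χ² = 0.0127 + 5.8576 + 6.4161 + 3.3116 + 0.2730 + 1.2753 + 3.5526 + 6.4451 + 0.6999 + 0.1222 + 0.1565 + 0.0064 = 28.13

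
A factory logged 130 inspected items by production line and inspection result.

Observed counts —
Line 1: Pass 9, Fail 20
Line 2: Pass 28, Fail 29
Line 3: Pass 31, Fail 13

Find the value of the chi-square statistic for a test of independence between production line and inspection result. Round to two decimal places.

11.30

Row totals: 29, 57, 44. Column totals: 68, 62. Grand total N = 130.
Expected counts (row total × column total / N):
  Line 1, Pass: 29×68/130 = 15.169
  Line 1, Fail: 29×62/130 = 13.831
  Line 2, Pass: 57×68/130 = 29.815
  Line 2, Fail: 57×62/130 = 27.185
  Line 3, Pass: 44×68/130 = 23.015
  Line 3, Fail: 44×62/130 = 20.985
Contributions (O − E)²/E:
  (9 − 15.169)²/15.169 = 2.5088
  (20 − 13.831)²/13.831 = 2.7515
  (28 − 29.815)²/29.815 = 0.1105
  (29 − 27.185)²/27.185 = 0.1212
  (31 − 23.015)²/23.015 = 2.7704
  (13 − 20.985)²/20.985 = 3.0384
χ² = 2.5088 + 2.7515 + 0.1105 + 0.1212 + 2.7704 + 3.0384 = 11.30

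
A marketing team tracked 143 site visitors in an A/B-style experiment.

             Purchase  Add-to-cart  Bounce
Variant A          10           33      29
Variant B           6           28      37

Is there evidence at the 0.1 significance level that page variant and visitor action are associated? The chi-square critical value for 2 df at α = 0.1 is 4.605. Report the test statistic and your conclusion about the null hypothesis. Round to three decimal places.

2.373; fail to reject H₀

Row totals: 72, 71. Column totals: 16, 61, 66. Grand total N = 143.
Expected counts (row total × column total / N):
  Variant A, Purchase: 72×16/143 = 8.0559
  Variant A, Add-to-cart: 72×61/143 = 30.7133
  Variant A, Bounce: 72×66/143 = 33.2308
  Variant B, Purchase: 71×16/143 = 7.9441
  Variant B, Add-to-cart: 71×61/143 = 30.2867
  Variant B, Bounce: 71×66/143 = 32.7692
Contributions (O − E)²/E:
  (10 − 8.0559)²/8.0559 = 0.4692
  (33 − 30.7133)²/30.7133 = 0.1703
  (29 − 33.2308)²/33.2308 = 0.5386
  (6 − 7.9441)²/7.9441 = 0.4758
  (28 − 30.2867)²/30.2867 = 0.1726
  (37 − 32.7692)²/32.7692 = 0.5462
χ² = 0.4692 + 0.1703 + 0.5386 + 0.4758 + 0.1726 + 0.5462 = 2.373
df = (2−1)(3−1) = 2. Since 2.373 < 4.605, fail to reject the null hypothesis of independence at α = 0.1.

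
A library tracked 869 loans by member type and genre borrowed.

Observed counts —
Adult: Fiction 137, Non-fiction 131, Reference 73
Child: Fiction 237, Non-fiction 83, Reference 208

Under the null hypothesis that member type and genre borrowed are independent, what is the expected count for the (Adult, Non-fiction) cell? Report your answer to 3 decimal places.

83.975

Row total (Adult) = 341; column total (Non-fiction) = 214; grand total N = 869.
Expected count = (row total × column total) / N = 341 × 214 / 869 = 83.975.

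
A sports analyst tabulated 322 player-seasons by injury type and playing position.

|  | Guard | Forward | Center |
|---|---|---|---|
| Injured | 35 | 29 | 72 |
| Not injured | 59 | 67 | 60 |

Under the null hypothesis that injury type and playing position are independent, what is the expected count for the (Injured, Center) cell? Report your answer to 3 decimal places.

Row total (Injured) = 136; column total (Center) = 132; grand total N = 322.
Expected count = (row total × column total) / N = 136 × 132 / 322 = 55.752.

55.752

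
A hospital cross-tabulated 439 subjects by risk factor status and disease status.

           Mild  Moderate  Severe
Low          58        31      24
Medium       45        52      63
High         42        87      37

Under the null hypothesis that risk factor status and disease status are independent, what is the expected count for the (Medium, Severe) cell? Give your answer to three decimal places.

45.194

Row total (Medium) = 160; column total (Severe) = 124; grand total N = 439.
Expected count = (row total × column total) / N = 160 × 124 / 439 = 45.194.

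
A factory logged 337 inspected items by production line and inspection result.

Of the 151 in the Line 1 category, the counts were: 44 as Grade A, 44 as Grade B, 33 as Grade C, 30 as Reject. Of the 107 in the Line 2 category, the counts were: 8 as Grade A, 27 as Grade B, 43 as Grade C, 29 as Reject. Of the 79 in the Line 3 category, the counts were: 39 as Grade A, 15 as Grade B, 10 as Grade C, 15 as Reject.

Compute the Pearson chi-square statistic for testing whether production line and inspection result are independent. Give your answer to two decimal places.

48.94

Row totals: 151, 107, 79. Column totals: 91, 86, 86, 74. Grand total N = 337.
Expected counts (row total × column total / N):
  Line 1, Grade A: 151×91/337 = 40.774
  Line 1, Grade B: 151×86/337 = 38.534
  Line 1, Grade C: 151×86/337 = 38.534
  Line 1, Reject: 151×74/337 = 33.157
  Line 2, Grade A: 107×91/337 = 28.893
  Line 2, Grade B: 107×86/337 = 27.306
  Line 2, Grade C: 107×86/337 = 27.306
  Line 2, Reject: 107×74/337 = 23.496
  Line 3, Grade A: 79×91/337 = 21.332
  Line 3, Grade B: 79×86/337 = 20.160
  Line 3, Grade C: 79×86/337 = 20.160
  Line 3, Reject: 79×74/337 = 17.347
Contributions (O − E)²/E:
  (44 − 40.774)²/40.774 = 0.2552
  (44 − 38.534)²/38.534 = 0.7753
  (33 − 38.534)²/38.534 = 0.7948
  (30 − 33.157)²/33.157 = 0.3006
  (8 − 28.893)²/28.893 = 15.1081
  (27 − 27.306)²/27.306 = 0.0034
  (43 − 27.306)²/27.306 = 9.0201
  (29 − 23.496)²/23.496 = 1.2893
  (39 − 21.332)²/21.332 = 14.6333
  (15 − 20.160)²/20.160 = 1.3207
  (10 − 20.160)²/20.160 = 5.1203
  (15 − 17.347)²/17.347 = 0.3175
χ² = 0.2552 + 0.7753 + 0.7948 + 0.3006 + 15.1081 + 0.0034 + 9.0201 + 1.2893 + 14.6333 + 1.3207 + 5.1203 + 0.3175 = 48.94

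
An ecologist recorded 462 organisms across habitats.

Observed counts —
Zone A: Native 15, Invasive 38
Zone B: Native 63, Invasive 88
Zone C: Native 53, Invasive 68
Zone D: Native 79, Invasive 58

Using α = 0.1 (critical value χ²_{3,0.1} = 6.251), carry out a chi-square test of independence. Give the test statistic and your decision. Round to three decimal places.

Row totals: 53, 151, 121, 137. Column totals: 210, 252. Grand total N = 462.
Expected counts (row total × column total / N):
  Zone A, Native: 53×210/462 = 24.0909
  Zone A, Invasive: 53×252/462 = 28.9091
  Zone B, Native: 151×210/462 = 68.6364
  Zone B, Invasive: 151×252/462 = 82.3636
  Zone C, Native: 121×210/462 = 55.0000
  Zone C, Invasive: 121×252/462 = 66.0000
  Zone D, Native: 137×210/462 = 62.2727
  Zone D, Invasive: 137×252/462 = 74.7273
Contributions (O − E)²/E:
  (15 − 24.0909)²/24.0909 = 3.4305
  (38 − 28.9091)²/28.9091 = 2.8588
  (63 − 68.6364)²/68.6364 = 0.4629
  (88 − 82.3636)²/82.3636 = 0.3857
  (53 − 55.0000)²/55.0000 = 0.0727
  (68 − 66.0000)²/66.0000 = 0.0606
  (79 − 62.2727)²/62.2727 = 4.4932
  (58 − 74.7273)²/74.7273 = 3.7443
χ² = 3.4305 + 2.8588 + 0.4629 + 0.3857 + 0.0727 + 0.0606 + 4.4932 + 3.7443 = 15.509
df = (4−1)(2−1) = 3. Since 15.509 > 6.251, reject the null hypothesis of independence at α = 0.1.

15.509; reject H₀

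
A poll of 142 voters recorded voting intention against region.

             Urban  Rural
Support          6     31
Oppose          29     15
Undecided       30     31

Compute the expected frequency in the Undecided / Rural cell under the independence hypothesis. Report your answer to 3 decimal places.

33.077

Row total (Undecided) = 61; column total (Rural) = 77; grand total N = 142.
Expected count = (row total × column total) / N = 61 × 77 / 142 = 33.077.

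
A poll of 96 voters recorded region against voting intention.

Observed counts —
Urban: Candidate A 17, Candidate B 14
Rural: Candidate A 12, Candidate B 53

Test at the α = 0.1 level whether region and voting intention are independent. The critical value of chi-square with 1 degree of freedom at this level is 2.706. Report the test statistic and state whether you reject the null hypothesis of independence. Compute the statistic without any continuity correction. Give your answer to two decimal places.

Row totals: 31, 65. Column totals: 29, 67. Grand total N = 96.
Expected counts (row total × column total / N):
  Urban, Candidate A: 31×29/96 = 9.3646
  Urban, Candidate B: 31×67/96 = 21.6354
  Rural, Candidate A: 65×29/96 = 19.6354
  Rural, Candidate B: 65×67/96 = 45.3646
Contributions (O − E)²/E:
  (17 − 9.3646)²/9.3646 = 6.2255
  (14 − 21.6354)²/21.6354 = 2.6946
  (12 − 19.6354)²/19.6354 = 2.9691
  (53 − 45.3646)²/45.3646 = 1.2851
χ² = 6.2255 + 2.6946 + 2.9691 + 1.2851 = 13.17
df = (2−1)(2−1) = 1. Since 13.17 > 2.706, reject the null hypothesis of independence at α = 0.1.

13.17; reject H₀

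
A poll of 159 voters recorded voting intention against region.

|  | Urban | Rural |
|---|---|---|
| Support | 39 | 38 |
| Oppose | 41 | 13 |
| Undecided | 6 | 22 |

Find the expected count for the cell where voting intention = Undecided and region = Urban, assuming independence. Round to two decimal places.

Row total (Undecided) = 28; column total (Urban) = 86; grand total N = 159.
Expected count = (row total × column total) / N = 28 × 86 / 159 = 15.14.

15.14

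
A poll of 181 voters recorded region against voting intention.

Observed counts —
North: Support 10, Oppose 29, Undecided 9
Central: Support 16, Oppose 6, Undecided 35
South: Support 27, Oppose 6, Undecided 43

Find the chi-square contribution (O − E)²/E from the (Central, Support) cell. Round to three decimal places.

0.029

Row total (Central) = 57; column total (Support) = 53; N = 181.
Expected count E = 57 × 53 / 181 = 16.6906.
Contribution = (O − E)²/E = (16 − 16.6906)² / 16.6906 = 0.029.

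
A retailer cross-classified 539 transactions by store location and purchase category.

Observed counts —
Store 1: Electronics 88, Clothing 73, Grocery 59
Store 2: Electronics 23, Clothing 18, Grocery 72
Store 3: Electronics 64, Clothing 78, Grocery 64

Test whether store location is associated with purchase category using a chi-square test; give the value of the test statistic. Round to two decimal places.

51.17

Row totals: 220, 113, 206. Column totals: 175, 169, 195. Grand total N = 539.
Expected counts (row total × column total / N):
  Store 1, Electronics: 220×175/539 = 71.4286
  Store 1, Clothing: 220×169/539 = 68.9796
  Store 1, Grocery: 220×195/539 = 79.5918
  Store 2, Electronics: 113×175/539 = 36.6883
  Store 2, Clothing: 113×169/539 = 35.4304
  Store 2, Grocery: 113×195/539 = 40.8813
  Store 3, Electronics: 206×175/539 = 66.8831
  Store 3, Clothing: 206×169/539 = 64.5900
  Store 3, Grocery: 206×195/539 = 74.5269
Contributions (O − E)²/E:
  (88 − 71.4286)²/71.4286 = 3.8446
  (73 − 68.9796)²/68.9796 = 0.2343
  (59 − 79.5918)²/79.5918 = 5.3275
  (23 − 36.6883)²/36.6883 = 5.1071
  (18 − 35.4304)²/35.4304 = 8.5751
  (72 − 40.8813)²/40.8813 = 23.6874
  (64 − 66.8831)²/66.8831 = 0.1243
  (78 − 64.5900)²/64.5900 = 2.7841
  (64 − 74.5269)²/74.5269 = 1.4869
χ² = 3.8446 + 0.2343 + 5.3275 + 5.1071 + 8.5751 + 23.6874 + 0.1243 + 2.7841 + 1.4869 = 51.17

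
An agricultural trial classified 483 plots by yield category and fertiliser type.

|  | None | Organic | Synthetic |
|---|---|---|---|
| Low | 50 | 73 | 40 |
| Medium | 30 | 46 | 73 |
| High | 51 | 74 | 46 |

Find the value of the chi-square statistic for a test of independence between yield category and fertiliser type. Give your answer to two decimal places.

25.45

Row totals: 163, 149, 171. Column totals: 131, 193, 159. Grand total N = 483.
Expected counts (row total × column total / N):
  Low, None: 163×131/483 = 44.209
  Low, Organic: 163×193/483 = 65.133
  Low, Synthetic: 163×159/483 = 53.658
  Medium, None: 149×131/483 = 40.412
  Medium, Organic: 149×193/483 = 59.538
  Medium, Synthetic: 149×159/483 = 49.050
  High, None: 171×131/483 = 46.379
  High, Organic: 171×193/483 = 68.329
  High, Synthetic: 171×159/483 = 56.292
Contributions (O − E)²/E:
  (50 − 44.209)²/44.209 = 0.7586
  (73 − 65.133)²/65.133 = 0.9502
  (40 − 53.658)²/53.658 = 3.4765
  (30 − 40.412)²/40.412 = 2.6826
  (46 − 59.538)²/59.538 = 3.0783
  (73 − 49.050)²/49.050 = 11.6942
  (51 − 46.379)²/46.379 = 0.4604
  (74 − 68.329)²/68.329 = 0.4707
  (46 − 56.292)²/56.292 = 1.8817
χ² = 0.7586 + 0.9502 + 3.4765 + 2.6826 + 3.0783 + 11.6942 + 0.4604 + 0.4707 + 1.8817 = 25.45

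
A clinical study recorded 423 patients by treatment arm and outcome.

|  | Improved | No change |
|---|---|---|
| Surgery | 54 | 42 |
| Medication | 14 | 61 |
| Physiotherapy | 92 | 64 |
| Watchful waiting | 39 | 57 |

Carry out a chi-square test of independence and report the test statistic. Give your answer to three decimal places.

38.009

Row totals: 96, 75, 156, 96. Column totals: 199, 224. Grand total N = 423.
Expected counts (row total × column total / N):
  Surgery, Improved: 96×199/423 = 45.1631
  Surgery, No change: 96×224/423 = 50.8369
  Medication, Improved: 75×199/423 = 35.2837
  Medication, No change: 75×224/423 = 39.7163
  Physiotherapy, Improved: 156×199/423 = 73.3901
  Physiotherapy, No change: 156×224/423 = 82.6099
  Watchful waiting, Improved: 96×199/423 = 45.1631
  Watchful waiting, No change: 96×224/423 = 50.8369
Contributions (O − E)²/E:
  (54 − 45.1631)²/45.1631 = 1.7291
  (42 − 50.8369)²/50.8369 = 1.5361
  (14 − 35.2837)²/35.2837 = 12.8387
  (61 − 39.7163)²/39.7163 = 11.4058
  (92 − 73.3901)²/73.3901 = 4.7190
  (64 − 82.6099)²/82.6099 = 4.1923
  (39 − 45.1631)²/45.1631 = 0.8410
  (57 − 50.8369)²/50.8369 = 0.7472
χ² = 1.7291 + 1.5361 + 12.8387 + 11.4058 + 4.7190 + 4.1923 + 0.8410 + 0.7472 = 38.009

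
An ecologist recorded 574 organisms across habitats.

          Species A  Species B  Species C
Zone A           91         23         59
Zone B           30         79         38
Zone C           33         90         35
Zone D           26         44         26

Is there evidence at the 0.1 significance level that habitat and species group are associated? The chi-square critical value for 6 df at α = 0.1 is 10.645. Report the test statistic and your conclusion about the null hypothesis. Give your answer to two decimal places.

Row totals: 173, 147, 158, 96. Column totals: 180, 236, 158. Grand total N = 574.
Expected counts (row total × column total / N):
  Zone A, Species A: 173×180/574 = 54.251
  Zone A, Species B: 173×236/574 = 71.129
  Zone A, Species C: 173×158/574 = 47.620
  Zone B, Species A: 147×180/574 = 46.098
  Zone B, Species B: 147×236/574 = 60.439
  Zone B, Species C: 147×158/574 = 40.463
  Zone C, Species A: 158×180/574 = 49.547
  Zone C, Species B: 158×236/574 = 64.962
  Zone C, Species C: 158×158/574 = 43.491
  Zone D, Species A: 96×180/574 = 30.105
  Zone D, Species B: 96×236/574 = 39.470
  Zone D, Species C: 96×158/574 = 26.425
Contributions (O − E)²/E:
  (91 − 54.251)²/54.251 = 24.8933
  (23 − 71.129)²/71.129 = 32.5662
  (59 − 47.620)²/47.620 = 2.7195
  (30 − 46.098)²/46.098 = 5.6216
  (79 − 60.439)²/60.439 = 5.7001
  (38 − 40.463)²/40.463 = 0.1499
  (33 − 49.547)²/49.547 = 5.5261
  (90 − 64.962)²/64.962 = 9.6503
  (35 − 43.491)²/43.491 = 1.6577
  (26 − 30.105)²/30.105 = 0.5597
  (44 − 39.470)²/39.470 = 0.5199
  (26 − 26.425)²/26.425 = 0.0068
χ² = 24.8933 + 32.5662 + 2.7195 + 5.6216 + 5.7001 + 0.1499 + 5.5261 + 9.6503 + 1.6577 + 0.5597 + 0.5199 + 0.0068 = 89.57
df = (4−1)(3−1) = 6. Since 89.57 > 10.645, reject the null hypothesis of independence at α = 0.1.

89.57; reject H₀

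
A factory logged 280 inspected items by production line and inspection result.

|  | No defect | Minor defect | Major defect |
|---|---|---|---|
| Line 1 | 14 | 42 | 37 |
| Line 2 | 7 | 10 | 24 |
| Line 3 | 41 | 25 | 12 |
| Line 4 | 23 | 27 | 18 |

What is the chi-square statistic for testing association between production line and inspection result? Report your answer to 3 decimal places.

Row totals: 93, 41, 78, 68. Column totals: 85, 104, 91. Grand total N = 280.
Expected counts (row total × column total / N):
  Line 1, No defect: 93×85/280 = 28.23214
  Line 1, Minor defect: 93×104/280 = 34.54286
  Line 1, Major defect: 93×91/280 = 30.22500
  Line 2, No defect: 41×85/280 = 12.44643
  Line 2, Minor defect: 41×104/280 = 15.22857
  Line 2, Major defect: 41×91/280 = 13.32500
  Line 3, No defect: 78×85/280 = 23.67857
  Line 3, Minor defect: 78×104/280 = 28.97143
  Line 3, Major defect: 78×91/280 = 25.35000
  Line 4, No defect: 68×85/280 = 20.64286
  Line 4, Minor defect: 68×104/280 = 25.25714
  Line 4, Major defect: 68×91/280 = 22.10000
Contributions (O − E)²/E:
  (14 − 28.23214)²/28.23214 = 7.1746
  (42 − 34.54286)²/34.54286 = 1.6099
  (37 − 30.22500)²/30.22500 = 1.5186
  (7 − 12.44643)²/12.44643 = 2.3833
  (10 − 15.22857)²/15.22857 = 1.7952
  (24 − 13.32500)²/13.32500 = 8.5520
  (41 − 23.67857)²/23.67857 = 12.6710
  (25 − 28.97143)²/28.97143 = 0.5444
  (12 − 25.35000)²/25.35000 = 7.0305
  (23 − 20.64286)²/20.64286 = 0.2692
  (27 − 25.25714)²/25.25714 = 0.1203
  (18 − 22.10000)²/22.10000 = 0.7606
χ² = 7.1746 + 1.6099 + 1.5186 + 2.3833 + 1.7952 + 8.5520 + 12.6710 + 0.5444 + 7.0305 + 0.2692 + 0.1203 + 0.7606 = 44.430

44.430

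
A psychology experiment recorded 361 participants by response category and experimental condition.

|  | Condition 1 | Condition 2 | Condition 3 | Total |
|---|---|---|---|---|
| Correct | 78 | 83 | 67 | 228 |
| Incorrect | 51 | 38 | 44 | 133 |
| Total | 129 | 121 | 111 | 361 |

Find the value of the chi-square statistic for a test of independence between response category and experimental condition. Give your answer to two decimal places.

2.31

Grand total N = 361.
Expected counts (row total × column total / N):
  Correct, Condition 1: 228×129/361 = 81.474
  Correct, Condition 2: 228×121/361 = 76.421
  Correct, Condition 3: 228×111/361 = 70.105
  Incorrect, Condition 1: 133×129/361 = 47.526
  Incorrect, Condition 2: 133×121/361 = 44.579
  Incorrect, Condition 3: 133×111/361 = 40.895
Contributions (O − E)²/E:
  (78 − 81.474)²/81.474 = 0.1481
  (83 − 76.421)²/76.421 = 0.5664
  (67 − 70.105)²/70.105 = 0.1375
  (51 − 47.526)²/47.526 = 0.2539
  (38 − 44.579)²/44.579 = 0.9709
  (44 − 40.895)²/40.895 = 0.2358
χ² = 0.1481 + 0.5664 + 0.1375 + 0.2539 + 0.9709 + 0.2358 = 2.31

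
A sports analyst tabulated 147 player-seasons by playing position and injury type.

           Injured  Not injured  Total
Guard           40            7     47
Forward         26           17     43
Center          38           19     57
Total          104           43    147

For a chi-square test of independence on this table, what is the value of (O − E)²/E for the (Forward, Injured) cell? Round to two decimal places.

0.64

Row total (Forward) = 43; column total (Injured) = 104; N = 147.
Expected count E = 43 × 104 / 147 = 30.422.
Contribution = (O − E)²/E = (26 − 30.422)² / 30.422 = 0.64.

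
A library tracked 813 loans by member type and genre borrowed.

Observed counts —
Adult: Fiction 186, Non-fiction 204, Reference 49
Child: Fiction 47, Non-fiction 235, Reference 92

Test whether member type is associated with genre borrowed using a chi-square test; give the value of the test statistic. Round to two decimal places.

93.63

Row totals: 439, 374. Column totals: 233, 439, 141. Grand total N = 813.
Expected counts (row total × column total / N):
  Adult, Fiction: 439×233/813 = 125.8143
  Adult, Non-fiction: 439×439/813 = 237.0492
  Adult, Reference: 439×141/813 = 76.1365
  Child, Fiction: 374×233/813 = 107.1857
  Child, Non-fiction: 374×439/813 = 201.9508
  Child, Reference: 374×141/813 = 64.8635
Contributions (O − E)²/E:
  (186 − 125.8143)²/125.8143 = 28.7910
  (204 − 237.0492)²/237.0492 = 4.6077
  (49 − 76.1365)²/76.1365 = 9.6720
  (47 − 107.1857)²/107.1857 = 33.7948
  (235 − 201.9508)²/201.9508 = 5.4085
  (92 − 64.8635)²/64.8635 = 11.3529
χ² = 28.7910 + 4.6077 + 9.6720 + 33.7948 + 5.4085 + 11.3529 = 93.63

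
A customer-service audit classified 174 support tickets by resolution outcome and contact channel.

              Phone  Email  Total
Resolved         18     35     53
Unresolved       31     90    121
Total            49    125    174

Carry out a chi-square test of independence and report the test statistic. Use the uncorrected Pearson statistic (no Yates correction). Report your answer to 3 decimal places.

Grand total N = 174.
Expected counts (row total × column total / N):
  Resolved, Phone: 53×49/174 = 14.9253
  Resolved, Email: 53×125/174 = 38.0747
  Unresolved, Phone: 121×49/174 = 34.0747
  Unresolved, Email: 121×125/174 = 86.9253
Contributions (O − E)²/E:
  (18 − 14.9253)²/14.9253 = 0.6334
  (35 − 38.0747)²/38.0747 = 0.2483
  (31 − 34.0747)²/34.0747 = 0.2774
  (90 − 86.9253)²/86.9253 = 0.1088
χ² = 0.6334 + 0.2483 + 0.2774 + 0.1088 = 1.268

1.268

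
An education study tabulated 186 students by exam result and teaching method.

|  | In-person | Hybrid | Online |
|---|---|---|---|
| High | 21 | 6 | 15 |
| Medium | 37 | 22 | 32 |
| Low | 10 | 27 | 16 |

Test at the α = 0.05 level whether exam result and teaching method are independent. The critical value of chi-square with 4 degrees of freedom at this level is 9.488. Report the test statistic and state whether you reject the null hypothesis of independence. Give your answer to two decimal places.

Row totals: 42, 91, 53. Column totals: 68, 55, 63. Grand total N = 186.
Expected counts (row total × column total / N):
  High, In-person: 42×68/186 = 15.355
  High, Hybrid: 42×55/186 = 12.419
  High, Online: 42×63/186 = 14.226
  Medium, In-person: 91×68/186 = 33.269
  Medium, Hybrid: 91×55/186 = 26.909
  Medium, Online: 91×63/186 = 30.823
  Low, In-person: 53×68/186 = 19.376
  Low, Hybrid: 53×55/186 = 15.672
  Low, Online: 53×63/186 = 17.952
Contributions (O − E)²/E:
  (21 − 15.355)²/15.355 = 2.0753
  (6 − 12.419)²/12.419 = 3.3178
  (15 − 14.226)²/14.226 = 0.0421
  (37 − 33.269)²/33.269 = 0.4184
  (22 − 26.909)²/26.909 = 0.8955
  (32 − 30.823)²/30.823 = 0.0449
  (10 − 19.376)²/19.376 = 4.5370
  (27 − 15.672)²/15.672 = 8.1881
  (16 − 17.952)²/17.952 = 0.2122
χ² = 2.0753 + 3.3178 + 0.0421 + 0.4184 + 0.8955 + 0.0449 + 4.5370 + 8.1881 + 0.2122 = 19.73
df = (3−1)(3−1) = 4. Since 19.73 > 9.488, reject the null hypothesis of independence at α = 0.05.

19.73; reject H₀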